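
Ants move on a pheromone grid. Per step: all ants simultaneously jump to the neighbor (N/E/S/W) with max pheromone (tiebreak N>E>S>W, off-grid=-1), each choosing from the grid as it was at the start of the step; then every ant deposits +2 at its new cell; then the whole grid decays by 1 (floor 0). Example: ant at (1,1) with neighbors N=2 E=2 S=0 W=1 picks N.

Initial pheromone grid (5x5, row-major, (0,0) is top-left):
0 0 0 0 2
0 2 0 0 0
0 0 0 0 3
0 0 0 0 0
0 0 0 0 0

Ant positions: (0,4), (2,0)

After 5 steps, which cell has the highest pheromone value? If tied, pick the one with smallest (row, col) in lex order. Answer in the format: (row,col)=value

Step 1: ant0:(0,4)->S->(1,4) | ant1:(2,0)->N->(1,0)
  grid max=2 at (2,4)
Step 2: ant0:(1,4)->S->(2,4) | ant1:(1,0)->E->(1,1)
  grid max=3 at (2,4)
Step 3: ant0:(2,4)->N->(1,4) | ant1:(1,1)->N->(0,1)
  grid max=2 at (2,4)
Step 4: ant0:(1,4)->S->(2,4) | ant1:(0,1)->S->(1,1)
  grid max=3 at (2,4)
Step 5: ant0:(2,4)->N->(1,4) | ant1:(1,1)->N->(0,1)
  grid max=2 at (2,4)
Final grid:
  0 1 0 0 0
  0 1 0 0 1
  0 0 0 0 2
  0 0 0 0 0
  0 0 0 0 0
Max pheromone 2 at (2,4)

Answer: (2,4)=2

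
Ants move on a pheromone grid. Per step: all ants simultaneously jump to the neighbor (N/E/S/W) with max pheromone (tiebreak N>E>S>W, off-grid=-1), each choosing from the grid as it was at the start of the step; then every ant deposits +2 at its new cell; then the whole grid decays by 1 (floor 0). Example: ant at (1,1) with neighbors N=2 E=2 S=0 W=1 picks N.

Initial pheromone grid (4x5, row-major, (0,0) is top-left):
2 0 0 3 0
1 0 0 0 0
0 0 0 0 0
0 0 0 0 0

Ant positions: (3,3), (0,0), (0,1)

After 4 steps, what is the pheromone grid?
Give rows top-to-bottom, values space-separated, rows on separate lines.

After step 1: ants at (2,3),(1,0),(0,0)
  3 0 0 2 0
  2 0 0 0 0
  0 0 0 1 0
  0 0 0 0 0
After step 2: ants at (1,3),(0,0),(1,0)
  4 0 0 1 0
  3 0 0 1 0
  0 0 0 0 0
  0 0 0 0 0
After step 3: ants at (0,3),(1,0),(0,0)
  5 0 0 2 0
  4 0 0 0 0
  0 0 0 0 0
  0 0 0 0 0
After step 4: ants at (0,4),(0,0),(1,0)
  6 0 0 1 1
  5 0 0 0 0
  0 0 0 0 0
  0 0 0 0 0

6 0 0 1 1
5 0 0 0 0
0 0 0 0 0
0 0 0 0 0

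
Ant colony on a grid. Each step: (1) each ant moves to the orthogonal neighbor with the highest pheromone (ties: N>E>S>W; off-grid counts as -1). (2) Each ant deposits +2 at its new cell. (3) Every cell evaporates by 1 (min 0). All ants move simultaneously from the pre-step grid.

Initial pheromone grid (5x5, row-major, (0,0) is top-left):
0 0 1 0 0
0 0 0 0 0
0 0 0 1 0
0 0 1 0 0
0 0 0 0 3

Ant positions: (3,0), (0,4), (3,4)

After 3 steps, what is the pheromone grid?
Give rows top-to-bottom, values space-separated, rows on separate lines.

After step 1: ants at (2,0),(1,4),(4,4)
  0 0 0 0 0
  0 0 0 0 1
  1 0 0 0 0
  0 0 0 0 0
  0 0 0 0 4
After step 2: ants at (1,0),(0,4),(3,4)
  0 0 0 0 1
  1 0 0 0 0
  0 0 0 0 0
  0 0 0 0 1
  0 0 0 0 3
After step 3: ants at (0,0),(1,4),(4,4)
  1 0 0 0 0
  0 0 0 0 1
  0 0 0 0 0
  0 0 0 0 0
  0 0 0 0 4

1 0 0 0 0
0 0 0 0 1
0 0 0 0 0
0 0 0 0 0
0 0 0 0 4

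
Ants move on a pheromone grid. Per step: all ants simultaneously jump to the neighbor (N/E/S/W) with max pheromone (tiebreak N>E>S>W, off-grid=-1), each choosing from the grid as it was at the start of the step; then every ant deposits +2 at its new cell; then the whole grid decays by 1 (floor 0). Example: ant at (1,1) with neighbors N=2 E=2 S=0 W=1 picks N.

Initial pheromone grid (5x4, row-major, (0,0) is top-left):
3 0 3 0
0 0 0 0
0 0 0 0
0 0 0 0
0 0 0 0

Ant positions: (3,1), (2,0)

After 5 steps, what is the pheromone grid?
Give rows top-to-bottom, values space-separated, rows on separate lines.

After step 1: ants at (2,1),(1,0)
  2 0 2 0
  1 0 0 0
  0 1 0 0
  0 0 0 0
  0 0 0 0
After step 2: ants at (1,1),(0,0)
  3 0 1 0
  0 1 0 0
  0 0 0 0
  0 0 0 0
  0 0 0 0
After step 3: ants at (0,1),(0,1)
  2 3 0 0
  0 0 0 0
  0 0 0 0
  0 0 0 0
  0 0 0 0
After step 4: ants at (0,0),(0,0)
  5 2 0 0
  0 0 0 0
  0 0 0 0
  0 0 0 0
  0 0 0 0
After step 5: ants at (0,1),(0,1)
  4 5 0 0
  0 0 0 0
  0 0 0 0
  0 0 0 0
  0 0 0 0

4 5 0 0
0 0 0 0
0 0 0 0
0 0 0 0
0 0 0 0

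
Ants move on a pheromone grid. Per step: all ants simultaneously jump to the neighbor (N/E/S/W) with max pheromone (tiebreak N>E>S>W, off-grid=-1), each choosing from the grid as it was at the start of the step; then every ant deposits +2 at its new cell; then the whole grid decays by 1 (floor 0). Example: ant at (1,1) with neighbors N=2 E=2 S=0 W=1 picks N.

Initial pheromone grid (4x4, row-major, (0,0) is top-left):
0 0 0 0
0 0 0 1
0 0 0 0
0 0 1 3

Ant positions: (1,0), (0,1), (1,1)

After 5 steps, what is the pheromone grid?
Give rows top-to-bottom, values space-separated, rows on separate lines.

After step 1: ants at (0,0),(0,2),(0,1)
  1 1 1 0
  0 0 0 0
  0 0 0 0
  0 0 0 2
After step 2: ants at (0,1),(0,1),(0,2)
  0 4 2 0
  0 0 0 0
  0 0 0 0
  0 0 0 1
After step 3: ants at (0,2),(0,2),(0,1)
  0 5 5 0
  0 0 0 0
  0 0 0 0
  0 0 0 0
After step 4: ants at (0,1),(0,1),(0,2)
  0 8 6 0
  0 0 0 0
  0 0 0 0
  0 0 0 0
After step 5: ants at (0,2),(0,2),(0,1)
  0 9 9 0
  0 0 0 0
  0 0 0 0
  0 0 0 0

0 9 9 0
0 0 0 0
0 0 0 0
0 0 0 0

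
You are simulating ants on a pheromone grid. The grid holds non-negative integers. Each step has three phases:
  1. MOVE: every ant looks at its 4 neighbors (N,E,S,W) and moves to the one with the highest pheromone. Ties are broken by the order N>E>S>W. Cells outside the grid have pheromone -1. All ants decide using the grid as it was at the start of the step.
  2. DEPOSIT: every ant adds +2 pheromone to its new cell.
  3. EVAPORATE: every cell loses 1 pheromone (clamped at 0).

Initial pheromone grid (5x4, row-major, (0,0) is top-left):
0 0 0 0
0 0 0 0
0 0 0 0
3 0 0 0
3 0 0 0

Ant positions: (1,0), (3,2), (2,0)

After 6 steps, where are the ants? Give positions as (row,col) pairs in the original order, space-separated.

Step 1: ant0:(1,0)->N->(0,0) | ant1:(3,2)->N->(2,2) | ant2:(2,0)->S->(3,0)
  grid max=4 at (3,0)
Step 2: ant0:(0,0)->E->(0,1) | ant1:(2,2)->N->(1,2) | ant2:(3,0)->S->(4,0)
  grid max=3 at (3,0)
Step 3: ant0:(0,1)->E->(0,2) | ant1:(1,2)->N->(0,2) | ant2:(4,0)->N->(3,0)
  grid max=4 at (3,0)
Step 4: ant0:(0,2)->E->(0,3) | ant1:(0,2)->E->(0,3) | ant2:(3,0)->S->(4,0)
  grid max=3 at (0,3)
Step 5: ant0:(0,3)->W->(0,2) | ant1:(0,3)->W->(0,2) | ant2:(4,0)->N->(3,0)
  grid max=5 at (0,2)
Step 6: ant0:(0,2)->E->(0,3) | ant1:(0,2)->E->(0,3) | ant2:(3,0)->S->(4,0)
  grid max=5 at (0,3)

(0,3) (0,3) (4,0)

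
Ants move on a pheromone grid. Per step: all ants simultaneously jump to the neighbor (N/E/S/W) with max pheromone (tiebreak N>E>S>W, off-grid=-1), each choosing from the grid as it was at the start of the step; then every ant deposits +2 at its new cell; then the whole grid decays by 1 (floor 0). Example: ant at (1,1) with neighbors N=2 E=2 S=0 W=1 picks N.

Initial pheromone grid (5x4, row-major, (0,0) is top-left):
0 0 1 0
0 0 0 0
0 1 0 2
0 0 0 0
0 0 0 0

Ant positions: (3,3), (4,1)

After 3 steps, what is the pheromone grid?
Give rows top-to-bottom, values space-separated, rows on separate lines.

After step 1: ants at (2,3),(3,1)
  0 0 0 0
  0 0 0 0
  0 0 0 3
  0 1 0 0
  0 0 0 0
After step 2: ants at (1,3),(2,1)
  0 0 0 0
  0 0 0 1
  0 1 0 2
  0 0 0 0
  0 0 0 0
After step 3: ants at (2,3),(1,1)
  0 0 0 0
  0 1 0 0
  0 0 0 3
  0 0 0 0
  0 0 0 0

0 0 0 0
0 1 0 0
0 0 0 3
0 0 0 0
0 0 0 0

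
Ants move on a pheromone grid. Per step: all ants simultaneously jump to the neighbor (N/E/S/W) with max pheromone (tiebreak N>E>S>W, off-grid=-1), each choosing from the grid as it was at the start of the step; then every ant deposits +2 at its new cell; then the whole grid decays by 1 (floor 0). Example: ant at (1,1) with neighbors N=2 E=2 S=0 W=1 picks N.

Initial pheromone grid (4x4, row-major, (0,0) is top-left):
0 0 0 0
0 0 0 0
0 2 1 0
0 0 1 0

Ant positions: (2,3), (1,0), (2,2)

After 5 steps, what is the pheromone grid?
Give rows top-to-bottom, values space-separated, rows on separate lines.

After step 1: ants at (2,2),(0,0),(2,1)
  1 0 0 0
  0 0 0 0
  0 3 2 0
  0 0 0 0
After step 2: ants at (2,1),(0,1),(2,2)
  0 1 0 0
  0 0 0 0
  0 4 3 0
  0 0 0 0
After step 3: ants at (2,2),(0,2),(2,1)
  0 0 1 0
  0 0 0 0
  0 5 4 0
  0 0 0 0
After step 4: ants at (2,1),(0,3),(2,2)
  0 0 0 1
  0 0 0 0
  0 6 5 0
  0 0 0 0
After step 5: ants at (2,2),(1,3),(2,1)
  0 0 0 0
  0 0 0 1
  0 7 6 0
  0 0 0 0

0 0 0 0
0 0 0 1
0 7 6 0
0 0 0 0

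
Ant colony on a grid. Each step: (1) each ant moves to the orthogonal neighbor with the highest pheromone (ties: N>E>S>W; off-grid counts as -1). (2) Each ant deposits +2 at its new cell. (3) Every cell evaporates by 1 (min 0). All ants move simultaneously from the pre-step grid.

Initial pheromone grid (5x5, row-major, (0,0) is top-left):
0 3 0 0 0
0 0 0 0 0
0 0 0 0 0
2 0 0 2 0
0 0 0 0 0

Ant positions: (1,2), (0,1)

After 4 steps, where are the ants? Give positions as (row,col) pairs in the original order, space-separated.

Step 1: ant0:(1,2)->N->(0,2) | ant1:(0,1)->E->(0,2)
  grid max=3 at (0,2)
Step 2: ant0:(0,2)->W->(0,1) | ant1:(0,2)->W->(0,1)
  grid max=5 at (0,1)
Step 3: ant0:(0,1)->E->(0,2) | ant1:(0,1)->E->(0,2)
  grid max=5 at (0,2)
Step 4: ant0:(0,2)->W->(0,1) | ant1:(0,2)->W->(0,1)
  grid max=7 at (0,1)

(0,1) (0,1)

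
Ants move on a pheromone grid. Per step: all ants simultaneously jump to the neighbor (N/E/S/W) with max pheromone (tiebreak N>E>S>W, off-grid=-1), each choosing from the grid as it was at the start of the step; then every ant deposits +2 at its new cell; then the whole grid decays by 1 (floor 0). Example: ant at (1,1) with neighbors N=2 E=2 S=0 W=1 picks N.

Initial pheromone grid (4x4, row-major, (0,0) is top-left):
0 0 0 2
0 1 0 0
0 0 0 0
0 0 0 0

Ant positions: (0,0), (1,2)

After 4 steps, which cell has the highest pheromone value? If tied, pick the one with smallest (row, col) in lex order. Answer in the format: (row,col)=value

Answer: (1,1)=5

Derivation:
Step 1: ant0:(0,0)->E->(0,1) | ant1:(1,2)->W->(1,1)
  grid max=2 at (1,1)
Step 2: ant0:(0,1)->S->(1,1) | ant1:(1,1)->N->(0,1)
  grid max=3 at (1,1)
Step 3: ant0:(1,1)->N->(0,1) | ant1:(0,1)->S->(1,1)
  grid max=4 at (1,1)
Step 4: ant0:(0,1)->S->(1,1) | ant1:(1,1)->N->(0,1)
  grid max=5 at (1,1)
Final grid:
  0 4 0 0
  0 5 0 0
  0 0 0 0
  0 0 0 0
Max pheromone 5 at (1,1)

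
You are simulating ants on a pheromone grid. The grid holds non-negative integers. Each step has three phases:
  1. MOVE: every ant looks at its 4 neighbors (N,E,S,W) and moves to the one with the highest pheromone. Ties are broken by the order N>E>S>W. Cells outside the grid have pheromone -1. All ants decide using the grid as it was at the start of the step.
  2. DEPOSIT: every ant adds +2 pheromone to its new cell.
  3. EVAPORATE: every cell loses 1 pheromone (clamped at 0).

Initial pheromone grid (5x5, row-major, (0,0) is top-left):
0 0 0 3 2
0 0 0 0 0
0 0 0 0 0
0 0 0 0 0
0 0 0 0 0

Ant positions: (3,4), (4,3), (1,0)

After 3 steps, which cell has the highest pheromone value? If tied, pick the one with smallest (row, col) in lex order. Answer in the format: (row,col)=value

Step 1: ant0:(3,4)->N->(2,4) | ant1:(4,3)->N->(3,3) | ant2:(1,0)->N->(0,0)
  grid max=2 at (0,3)
Step 2: ant0:(2,4)->N->(1,4) | ant1:(3,3)->N->(2,3) | ant2:(0,0)->E->(0,1)
  grid max=1 at (0,1)
Step 3: ant0:(1,4)->N->(0,4) | ant1:(2,3)->N->(1,3) | ant2:(0,1)->E->(0,2)
  grid max=1 at (0,2)
Final grid:
  0 0 1 0 1
  0 0 0 1 0
  0 0 0 0 0
  0 0 0 0 0
  0 0 0 0 0
Max pheromone 1 at (0,2)

Answer: (0,2)=1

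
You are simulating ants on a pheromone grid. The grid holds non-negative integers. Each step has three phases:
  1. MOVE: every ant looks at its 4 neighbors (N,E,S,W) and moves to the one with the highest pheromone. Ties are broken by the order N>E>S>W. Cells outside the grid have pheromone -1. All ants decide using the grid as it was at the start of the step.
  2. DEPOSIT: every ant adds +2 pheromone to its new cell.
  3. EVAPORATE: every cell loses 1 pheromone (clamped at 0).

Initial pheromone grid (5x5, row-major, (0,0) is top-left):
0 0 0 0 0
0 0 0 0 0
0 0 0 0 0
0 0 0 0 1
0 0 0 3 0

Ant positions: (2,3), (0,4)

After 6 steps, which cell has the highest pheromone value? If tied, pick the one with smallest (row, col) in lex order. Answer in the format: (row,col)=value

Step 1: ant0:(2,3)->N->(1,3) | ant1:(0,4)->S->(1,4)
  grid max=2 at (4,3)
Step 2: ant0:(1,3)->E->(1,4) | ant1:(1,4)->W->(1,3)
  grid max=2 at (1,3)
Step 3: ant0:(1,4)->W->(1,3) | ant1:(1,3)->E->(1,4)
  grid max=3 at (1,3)
Step 4: ant0:(1,3)->E->(1,4) | ant1:(1,4)->W->(1,3)
  grid max=4 at (1,3)
Step 5: ant0:(1,4)->W->(1,3) | ant1:(1,3)->E->(1,4)
  grid max=5 at (1,3)
Step 6: ant0:(1,3)->E->(1,4) | ant1:(1,4)->W->(1,3)
  grid max=6 at (1,3)
Final grid:
  0 0 0 0 0
  0 0 0 6 6
  0 0 0 0 0
  0 0 0 0 0
  0 0 0 0 0
Max pheromone 6 at (1,3)

Answer: (1,3)=6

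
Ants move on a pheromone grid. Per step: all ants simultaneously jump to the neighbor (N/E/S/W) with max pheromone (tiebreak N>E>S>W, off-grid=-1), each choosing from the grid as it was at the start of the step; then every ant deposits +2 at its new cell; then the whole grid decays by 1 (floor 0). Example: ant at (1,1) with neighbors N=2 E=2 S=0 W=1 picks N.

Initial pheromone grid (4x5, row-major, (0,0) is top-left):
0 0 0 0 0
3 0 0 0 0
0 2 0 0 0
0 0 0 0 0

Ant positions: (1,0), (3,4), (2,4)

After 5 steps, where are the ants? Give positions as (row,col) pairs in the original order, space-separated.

Step 1: ant0:(1,0)->N->(0,0) | ant1:(3,4)->N->(2,4) | ant2:(2,4)->N->(1,4)
  grid max=2 at (1,0)
Step 2: ant0:(0,0)->S->(1,0) | ant1:(2,4)->N->(1,4) | ant2:(1,4)->S->(2,4)
  grid max=3 at (1,0)
Step 3: ant0:(1,0)->N->(0,0) | ant1:(1,4)->S->(2,4) | ant2:(2,4)->N->(1,4)
  grid max=3 at (1,4)
Step 4: ant0:(0,0)->S->(1,0) | ant1:(2,4)->N->(1,4) | ant2:(1,4)->S->(2,4)
  grid max=4 at (1,4)
Step 5: ant0:(1,0)->N->(0,0) | ant1:(1,4)->S->(2,4) | ant2:(2,4)->N->(1,4)
  grid max=5 at (1,4)

(0,0) (2,4) (1,4)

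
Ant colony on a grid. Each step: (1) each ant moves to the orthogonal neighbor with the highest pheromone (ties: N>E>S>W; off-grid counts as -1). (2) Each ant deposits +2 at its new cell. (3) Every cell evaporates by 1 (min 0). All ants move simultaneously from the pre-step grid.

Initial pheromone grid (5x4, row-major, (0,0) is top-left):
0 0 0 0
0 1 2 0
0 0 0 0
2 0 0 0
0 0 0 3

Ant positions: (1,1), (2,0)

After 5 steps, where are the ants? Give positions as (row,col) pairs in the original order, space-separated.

Step 1: ant0:(1,1)->E->(1,2) | ant1:(2,0)->S->(3,0)
  grid max=3 at (1,2)
Step 2: ant0:(1,2)->N->(0,2) | ant1:(3,0)->N->(2,0)
  grid max=2 at (1,2)
Step 3: ant0:(0,2)->S->(1,2) | ant1:(2,0)->S->(3,0)
  grid max=3 at (1,2)
Step 4: ant0:(1,2)->N->(0,2) | ant1:(3,0)->N->(2,0)
  grid max=2 at (1,2)
Step 5: ant0:(0,2)->S->(1,2) | ant1:(2,0)->S->(3,0)
  grid max=3 at (1,2)

(1,2) (3,0)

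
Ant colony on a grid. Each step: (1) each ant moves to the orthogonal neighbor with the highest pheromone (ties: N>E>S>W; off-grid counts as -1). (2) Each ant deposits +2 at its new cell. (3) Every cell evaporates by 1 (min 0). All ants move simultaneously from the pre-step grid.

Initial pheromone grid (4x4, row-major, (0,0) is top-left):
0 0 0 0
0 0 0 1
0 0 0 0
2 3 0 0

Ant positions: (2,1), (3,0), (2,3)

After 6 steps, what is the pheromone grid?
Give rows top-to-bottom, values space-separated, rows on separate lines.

After step 1: ants at (3,1),(3,1),(1,3)
  0 0 0 0
  0 0 0 2
  0 0 0 0
  1 6 0 0
After step 2: ants at (3,0),(3,0),(0,3)
  0 0 0 1
  0 0 0 1
  0 0 0 0
  4 5 0 0
After step 3: ants at (3,1),(3,1),(1,3)
  0 0 0 0
  0 0 0 2
  0 0 0 0
  3 8 0 0
After step 4: ants at (3,0),(3,0),(0,3)
  0 0 0 1
  0 0 0 1
  0 0 0 0
  6 7 0 0
After step 5: ants at (3,1),(3,1),(1,3)
  0 0 0 0
  0 0 0 2
  0 0 0 0
  5 10 0 0
After step 6: ants at (3,0),(3,0),(0,3)
  0 0 0 1
  0 0 0 1
  0 0 0 0
  8 9 0 0

0 0 0 1
0 0 0 1
0 0 0 0
8 9 0 0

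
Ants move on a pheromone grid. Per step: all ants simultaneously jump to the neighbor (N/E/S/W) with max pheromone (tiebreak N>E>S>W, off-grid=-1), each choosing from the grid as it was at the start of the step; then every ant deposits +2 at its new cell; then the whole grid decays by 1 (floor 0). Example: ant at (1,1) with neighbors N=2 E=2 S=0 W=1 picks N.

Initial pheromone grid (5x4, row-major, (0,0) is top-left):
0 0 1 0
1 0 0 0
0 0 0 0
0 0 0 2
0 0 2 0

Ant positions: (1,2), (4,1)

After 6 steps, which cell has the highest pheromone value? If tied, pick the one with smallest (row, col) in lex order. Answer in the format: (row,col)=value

Answer: (4,2)=2

Derivation:
Step 1: ant0:(1,2)->N->(0,2) | ant1:(4,1)->E->(4,2)
  grid max=3 at (4,2)
Step 2: ant0:(0,2)->E->(0,3) | ant1:(4,2)->N->(3,2)
  grid max=2 at (4,2)
Step 3: ant0:(0,3)->W->(0,2) | ant1:(3,2)->S->(4,2)
  grid max=3 at (4,2)
Step 4: ant0:(0,2)->E->(0,3) | ant1:(4,2)->N->(3,2)
  grid max=2 at (4,2)
Step 5: ant0:(0,3)->W->(0,2) | ant1:(3,2)->S->(4,2)
  grid max=3 at (4,2)
Step 6: ant0:(0,2)->E->(0,3) | ant1:(4,2)->N->(3,2)
  grid max=2 at (4,2)
Final grid:
  0 0 1 1
  0 0 0 0
  0 0 0 0
  0 0 1 0
  0 0 2 0
Max pheromone 2 at (4,2)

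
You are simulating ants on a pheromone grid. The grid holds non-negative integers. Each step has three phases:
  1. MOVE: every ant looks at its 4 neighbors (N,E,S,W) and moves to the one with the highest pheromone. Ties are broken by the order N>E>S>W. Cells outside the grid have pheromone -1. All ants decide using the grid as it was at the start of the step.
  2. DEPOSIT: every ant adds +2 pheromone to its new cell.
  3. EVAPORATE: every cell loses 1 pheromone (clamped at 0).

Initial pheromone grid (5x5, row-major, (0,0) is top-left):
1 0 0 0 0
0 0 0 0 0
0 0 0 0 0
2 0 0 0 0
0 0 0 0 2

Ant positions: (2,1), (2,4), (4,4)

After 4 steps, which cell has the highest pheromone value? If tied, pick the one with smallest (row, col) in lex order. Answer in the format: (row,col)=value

Answer: (4,4)=2

Derivation:
Step 1: ant0:(2,1)->N->(1,1) | ant1:(2,4)->N->(1,4) | ant2:(4,4)->N->(3,4)
  grid max=1 at (1,1)
Step 2: ant0:(1,1)->N->(0,1) | ant1:(1,4)->N->(0,4) | ant2:(3,4)->S->(4,4)
  grid max=2 at (4,4)
Step 3: ant0:(0,1)->E->(0,2) | ant1:(0,4)->S->(1,4) | ant2:(4,4)->N->(3,4)
  grid max=1 at (0,2)
Step 4: ant0:(0,2)->E->(0,3) | ant1:(1,4)->N->(0,4) | ant2:(3,4)->S->(4,4)
  grid max=2 at (4,4)
Final grid:
  0 0 0 1 1
  0 0 0 0 0
  0 0 0 0 0
  0 0 0 0 0
  0 0 0 0 2
Max pheromone 2 at (4,4)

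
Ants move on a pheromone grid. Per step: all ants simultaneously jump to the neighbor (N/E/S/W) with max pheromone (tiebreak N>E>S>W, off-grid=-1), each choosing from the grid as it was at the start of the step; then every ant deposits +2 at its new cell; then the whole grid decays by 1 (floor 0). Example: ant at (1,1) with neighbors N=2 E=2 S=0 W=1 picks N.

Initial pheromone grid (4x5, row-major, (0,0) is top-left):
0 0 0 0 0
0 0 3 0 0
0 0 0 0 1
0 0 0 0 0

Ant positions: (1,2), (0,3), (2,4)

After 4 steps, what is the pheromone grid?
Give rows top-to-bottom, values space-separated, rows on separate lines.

After step 1: ants at (0,2),(0,4),(1,4)
  0 0 1 0 1
  0 0 2 0 1
  0 0 0 0 0
  0 0 0 0 0
After step 2: ants at (1,2),(1,4),(0,4)
  0 0 0 0 2
  0 0 3 0 2
  0 0 0 0 0
  0 0 0 0 0
After step 3: ants at (0,2),(0,4),(1,4)
  0 0 1 0 3
  0 0 2 0 3
  0 0 0 0 0
  0 0 0 0 0
After step 4: ants at (1,2),(1,4),(0,4)
  0 0 0 0 4
  0 0 3 0 4
  0 0 0 0 0
  0 0 0 0 0

0 0 0 0 4
0 0 3 0 4
0 0 0 0 0
0 0 0 0 0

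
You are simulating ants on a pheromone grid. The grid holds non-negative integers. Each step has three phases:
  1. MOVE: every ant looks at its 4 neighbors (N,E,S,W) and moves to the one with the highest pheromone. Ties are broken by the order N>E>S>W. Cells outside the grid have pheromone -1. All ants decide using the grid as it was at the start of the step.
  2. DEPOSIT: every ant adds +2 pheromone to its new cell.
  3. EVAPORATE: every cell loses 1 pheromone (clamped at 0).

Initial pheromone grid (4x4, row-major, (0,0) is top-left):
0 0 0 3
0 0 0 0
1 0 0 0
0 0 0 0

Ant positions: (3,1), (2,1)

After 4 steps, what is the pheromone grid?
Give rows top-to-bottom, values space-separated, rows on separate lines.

After step 1: ants at (2,1),(2,0)
  0 0 0 2
  0 0 0 0
  2 1 0 0
  0 0 0 0
After step 2: ants at (2,0),(2,1)
  0 0 0 1
  0 0 0 0
  3 2 0 0
  0 0 0 0
After step 3: ants at (2,1),(2,0)
  0 0 0 0
  0 0 0 0
  4 3 0 0
  0 0 0 0
After step 4: ants at (2,0),(2,1)
  0 0 0 0
  0 0 0 0
  5 4 0 0
  0 0 0 0

0 0 0 0
0 0 0 0
5 4 0 0
0 0 0 0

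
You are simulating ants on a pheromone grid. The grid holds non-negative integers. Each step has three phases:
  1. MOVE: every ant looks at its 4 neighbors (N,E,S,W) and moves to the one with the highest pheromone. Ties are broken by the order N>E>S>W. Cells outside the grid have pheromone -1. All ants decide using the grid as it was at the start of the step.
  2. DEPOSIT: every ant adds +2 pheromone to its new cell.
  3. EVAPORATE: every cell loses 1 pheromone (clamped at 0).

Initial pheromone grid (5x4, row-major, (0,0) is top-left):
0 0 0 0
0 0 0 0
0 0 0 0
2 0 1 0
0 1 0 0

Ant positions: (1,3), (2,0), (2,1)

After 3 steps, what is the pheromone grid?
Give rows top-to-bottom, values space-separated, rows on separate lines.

After step 1: ants at (0,3),(3,0),(1,1)
  0 0 0 1
  0 1 0 0
  0 0 0 0
  3 0 0 0
  0 0 0 0
After step 2: ants at (1,3),(2,0),(0,1)
  0 1 0 0
  0 0 0 1
  1 0 0 0
  2 0 0 0
  0 0 0 0
After step 3: ants at (0,3),(3,0),(0,2)
  0 0 1 1
  0 0 0 0
  0 0 0 0
  3 0 0 0
  0 0 0 0

0 0 1 1
0 0 0 0
0 0 0 0
3 0 0 0
0 0 0 0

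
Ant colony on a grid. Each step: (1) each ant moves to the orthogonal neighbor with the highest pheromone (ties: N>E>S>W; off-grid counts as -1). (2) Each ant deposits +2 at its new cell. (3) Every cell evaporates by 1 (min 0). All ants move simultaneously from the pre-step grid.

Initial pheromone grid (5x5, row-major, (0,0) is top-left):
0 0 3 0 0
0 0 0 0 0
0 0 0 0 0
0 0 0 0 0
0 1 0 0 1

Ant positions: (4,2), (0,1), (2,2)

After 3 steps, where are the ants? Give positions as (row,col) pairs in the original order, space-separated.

Step 1: ant0:(4,2)->W->(4,1) | ant1:(0,1)->E->(0,2) | ant2:(2,2)->N->(1,2)
  grid max=4 at (0,2)
Step 2: ant0:(4,1)->N->(3,1) | ant1:(0,2)->S->(1,2) | ant2:(1,2)->N->(0,2)
  grid max=5 at (0,2)
Step 3: ant0:(3,1)->S->(4,1) | ant1:(1,2)->N->(0,2) | ant2:(0,2)->S->(1,2)
  grid max=6 at (0,2)

(4,1) (0,2) (1,2)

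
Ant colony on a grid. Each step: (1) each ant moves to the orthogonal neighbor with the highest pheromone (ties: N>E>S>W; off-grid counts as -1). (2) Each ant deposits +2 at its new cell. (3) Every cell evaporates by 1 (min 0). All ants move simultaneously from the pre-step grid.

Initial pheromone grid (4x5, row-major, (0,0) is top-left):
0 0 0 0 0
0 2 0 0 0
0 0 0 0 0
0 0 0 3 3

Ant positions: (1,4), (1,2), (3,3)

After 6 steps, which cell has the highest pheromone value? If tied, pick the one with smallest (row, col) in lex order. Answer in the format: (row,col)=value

Answer: (3,3)=3

Derivation:
Step 1: ant0:(1,4)->N->(0,4) | ant1:(1,2)->W->(1,1) | ant2:(3,3)->E->(3,4)
  grid max=4 at (3,4)
Step 2: ant0:(0,4)->S->(1,4) | ant1:(1,1)->N->(0,1) | ant2:(3,4)->W->(3,3)
  grid max=3 at (3,3)
Step 3: ant0:(1,4)->N->(0,4) | ant1:(0,1)->S->(1,1) | ant2:(3,3)->E->(3,4)
  grid max=4 at (3,4)
Step 4: ant0:(0,4)->S->(1,4) | ant1:(1,1)->N->(0,1) | ant2:(3,4)->W->(3,3)
  grid max=3 at (3,3)
Step 5: ant0:(1,4)->N->(0,4) | ant1:(0,1)->S->(1,1) | ant2:(3,3)->E->(3,4)
  grid max=4 at (3,4)
Step 6: ant0:(0,4)->S->(1,4) | ant1:(1,1)->N->(0,1) | ant2:(3,4)->W->(3,3)
  grid max=3 at (3,3)
Final grid:
  0 1 0 0 0
  0 2 0 0 1
  0 0 0 0 0
  0 0 0 3 3
Max pheromone 3 at (3,3)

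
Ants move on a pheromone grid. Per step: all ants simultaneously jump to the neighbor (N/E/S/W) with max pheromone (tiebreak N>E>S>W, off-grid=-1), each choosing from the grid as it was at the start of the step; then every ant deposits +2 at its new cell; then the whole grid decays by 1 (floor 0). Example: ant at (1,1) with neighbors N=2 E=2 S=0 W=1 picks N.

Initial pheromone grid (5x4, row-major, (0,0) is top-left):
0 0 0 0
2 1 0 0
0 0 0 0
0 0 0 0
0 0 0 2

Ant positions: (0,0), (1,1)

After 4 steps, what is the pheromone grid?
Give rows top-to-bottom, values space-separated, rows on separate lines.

After step 1: ants at (1,0),(1,0)
  0 0 0 0
  5 0 0 0
  0 0 0 0
  0 0 0 0
  0 0 0 1
After step 2: ants at (0,0),(0,0)
  3 0 0 0
  4 0 0 0
  0 0 0 0
  0 0 0 0
  0 0 0 0
After step 3: ants at (1,0),(1,0)
  2 0 0 0
  7 0 0 0
  0 0 0 0
  0 0 0 0
  0 0 0 0
After step 4: ants at (0,0),(0,0)
  5 0 0 0
  6 0 0 0
  0 0 0 0
  0 0 0 0
  0 0 0 0

5 0 0 0
6 0 0 0
0 0 0 0
0 0 0 0
0 0 0 0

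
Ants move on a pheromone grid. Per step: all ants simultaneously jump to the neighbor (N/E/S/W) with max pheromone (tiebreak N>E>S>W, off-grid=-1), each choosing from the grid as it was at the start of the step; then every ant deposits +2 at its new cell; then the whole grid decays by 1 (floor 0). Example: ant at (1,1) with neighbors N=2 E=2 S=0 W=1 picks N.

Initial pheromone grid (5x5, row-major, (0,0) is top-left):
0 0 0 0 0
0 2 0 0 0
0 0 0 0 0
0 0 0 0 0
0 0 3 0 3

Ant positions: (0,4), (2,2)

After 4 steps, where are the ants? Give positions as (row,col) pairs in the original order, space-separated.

Step 1: ant0:(0,4)->S->(1,4) | ant1:(2,2)->N->(1,2)
  grid max=2 at (4,2)
Step 2: ant0:(1,4)->N->(0,4) | ant1:(1,2)->W->(1,1)
  grid max=2 at (1,1)
Step 3: ant0:(0,4)->S->(1,4) | ant1:(1,1)->N->(0,1)
  grid max=1 at (0,1)
Step 4: ant0:(1,4)->N->(0,4) | ant1:(0,1)->S->(1,1)
  grid max=2 at (1,1)

(0,4) (1,1)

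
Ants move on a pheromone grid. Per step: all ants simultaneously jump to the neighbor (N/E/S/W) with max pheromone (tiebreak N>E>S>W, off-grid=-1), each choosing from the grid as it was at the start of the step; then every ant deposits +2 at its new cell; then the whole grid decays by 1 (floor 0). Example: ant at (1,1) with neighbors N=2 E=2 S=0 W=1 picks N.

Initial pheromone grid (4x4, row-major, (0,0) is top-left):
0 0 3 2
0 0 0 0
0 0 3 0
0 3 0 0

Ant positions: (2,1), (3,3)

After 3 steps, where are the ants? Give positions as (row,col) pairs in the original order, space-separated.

Step 1: ant0:(2,1)->E->(2,2) | ant1:(3,3)->N->(2,3)
  grid max=4 at (2,2)
Step 2: ant0:(2,2)->E->(2,3) | ant1:(2,3)->W->(2,2)
  grid max=5 at (2,2)
Step 3: ant0:(2,3)->W->(2,2) | ant1:(2,2)->E->(2,3)
  grid max=6 at (2,2)

(2,2) (2,3)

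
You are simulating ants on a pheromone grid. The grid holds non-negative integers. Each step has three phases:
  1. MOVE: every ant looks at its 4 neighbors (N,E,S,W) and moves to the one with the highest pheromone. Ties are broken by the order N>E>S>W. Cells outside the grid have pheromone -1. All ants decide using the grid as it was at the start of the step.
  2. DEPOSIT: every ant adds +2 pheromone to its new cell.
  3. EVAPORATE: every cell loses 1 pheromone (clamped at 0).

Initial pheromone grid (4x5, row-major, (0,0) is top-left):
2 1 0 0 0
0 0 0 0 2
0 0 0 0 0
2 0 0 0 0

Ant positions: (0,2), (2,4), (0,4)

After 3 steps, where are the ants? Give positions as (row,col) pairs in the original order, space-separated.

Step 1: ant0:(0,2)->W->(0,1) | ant1:(2,4)->N->(1,4) | ant2:(0,4)->S->(1,4)
  grid max=5 at (1,4)
Step 2: ant0:(0,1)->W->(0,0) | ant1:(1,4)->N->(0,4) | ant2:(1,4)->N->(0,4)
  grid max=4 at (1,4)
Step 3: ant0:(0,0)->E->(0,1) | ant1:(0,4)->S->(1,4) | ant2:(0,4)->S->(1,4)
  grid max=7 at (1,4)

(0,1) (1,4) (1,4)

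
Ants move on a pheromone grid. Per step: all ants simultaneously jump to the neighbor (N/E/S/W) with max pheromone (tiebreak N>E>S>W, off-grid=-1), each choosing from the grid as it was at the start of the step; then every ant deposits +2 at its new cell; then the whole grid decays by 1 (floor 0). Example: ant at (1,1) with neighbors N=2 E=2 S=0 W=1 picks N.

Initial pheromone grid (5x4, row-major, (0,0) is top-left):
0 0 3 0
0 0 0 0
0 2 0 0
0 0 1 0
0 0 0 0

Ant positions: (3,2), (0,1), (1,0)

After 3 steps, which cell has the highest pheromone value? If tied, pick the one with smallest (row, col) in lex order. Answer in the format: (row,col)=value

Step 1: ant0:(3,2)->N->(2,2) | ant1:(0,1)->E->(0,2) | ant2:(1,0)->N->(0,0)
  grid max=4 at (0,2)
Step 2: ant0:(2,2)->W->(2,1) | ant1:(0,2)->E->(0,3) | ant2:(0,0)->E->(0,1)
  grid max=3 at (0,2)
Step 3: ant0:(2,1)->N->(1,1) | ant1:(0,3)->W->(0,2) | ant2:(0,1)->E->(0,2)
  grid max=6 at (0,2)
Final grid:
  0 0 6 0
  0 1 0 0
  0 1 0 0
  0 0 0 0
  0 0 0 0
Max pheromone 6 at (0,2)

Answer: (0,2)=6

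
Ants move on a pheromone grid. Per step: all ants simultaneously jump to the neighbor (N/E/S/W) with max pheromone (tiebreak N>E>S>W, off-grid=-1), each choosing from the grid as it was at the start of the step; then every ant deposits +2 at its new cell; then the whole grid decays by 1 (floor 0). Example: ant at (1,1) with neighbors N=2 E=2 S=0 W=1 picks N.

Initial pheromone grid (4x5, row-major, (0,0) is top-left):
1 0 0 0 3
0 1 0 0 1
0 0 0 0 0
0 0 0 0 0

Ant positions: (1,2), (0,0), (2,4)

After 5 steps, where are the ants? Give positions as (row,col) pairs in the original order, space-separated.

Step 1: ant0:(1,2)->W->(1,1) | ant1:(0,0)->E->(0,1) | ant2:(2,4)->N->(1,4)
  grid max=2 at (0,4)
Step 2: ant0:(1,1)->N->(0,1) | ant1:(0,1)->S->(1,1) | ant2:(1,4)->N->(0,4)
  grid max=3 at (0,4)
Step 3: ant0:(0,1)->S->(1,1) | ant1:(1,1)->N->(0,1) | ant2:(0,4)->S->(1,4)
  grid max=4 at (1,1)
Step 4: ant0:(1,1)->N->(0,1) | ant1:(0,1)->S->(1,1) | ant2:(1,4)->N->(0,4)
  grid max=5 at (1,1)
Step 5: ant0:(0,1)->S->(1,1) | ant1:(1,1)->N->(0,1) | ant2:(0,4)->S->(1,4)
  grid max=6 at (1,1)

(1,1) (0,1) (1,4)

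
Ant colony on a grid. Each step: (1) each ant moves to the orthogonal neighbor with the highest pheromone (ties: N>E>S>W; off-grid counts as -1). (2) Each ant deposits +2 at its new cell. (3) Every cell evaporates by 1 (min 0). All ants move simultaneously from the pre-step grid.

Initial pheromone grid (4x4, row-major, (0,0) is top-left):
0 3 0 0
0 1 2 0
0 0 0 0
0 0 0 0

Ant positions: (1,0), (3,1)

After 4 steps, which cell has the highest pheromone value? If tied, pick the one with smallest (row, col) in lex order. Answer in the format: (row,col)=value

Step 1: ant0:(1,0)->E->(1,1) | ant1:(3,1)->N->(2,1)
  grid max=2 at (0,1)
Step 2: ant0:(1,1)->N->(0,1) | ant1:(2,1)->N->(1,1)
  grid max=3 at (0,1)
Step 3: ant0:(0,1)->S->(1,1) | ant1:(1,1)->N->(0,1)
  grid max=4 at (0,1)
Step 4: ant0:(1,1)->N->(0,1) | ant1:(0,1)->S->(1,1)
  grid max=5 at (0,1)
Final grid:
  0 5 0 0
  0 5 0 0
  0 0 0 0
  0 0 0 0
Max pheromone 5 at (0,1)

Answer: (0,1)=5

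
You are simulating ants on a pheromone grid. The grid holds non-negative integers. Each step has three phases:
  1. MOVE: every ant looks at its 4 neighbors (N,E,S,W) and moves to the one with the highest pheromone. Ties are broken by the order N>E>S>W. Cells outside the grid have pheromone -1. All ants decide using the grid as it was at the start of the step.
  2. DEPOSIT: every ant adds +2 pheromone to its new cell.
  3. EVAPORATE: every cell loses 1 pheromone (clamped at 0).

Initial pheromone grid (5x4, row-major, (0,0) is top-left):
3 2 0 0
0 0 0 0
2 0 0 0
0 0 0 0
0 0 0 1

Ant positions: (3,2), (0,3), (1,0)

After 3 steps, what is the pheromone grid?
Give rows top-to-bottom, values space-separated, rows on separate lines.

After step 1: ants at (2,2),(1,3),(0,0)
  4 1 0 0
  0 0 0 1
  1 0 1 0
  0 0 0 0
  0 0 0 0
After step 2: ants at (1,2),(0,3),(0,1)
  3 2 0 1
  0 0 1 0
  0 0 0 0
  0 0 0 0
  0 0 0 0
After step 3: ants at (0,2),(1,3),(0,0)
  4 1 1 0
  0 0 0 1
  0 0 0 0
  0 0 0 0
  0 0 0 0

4 1 1 0
0 0 0 1
0 0 0 0
0 0 0 0
0 0 0 0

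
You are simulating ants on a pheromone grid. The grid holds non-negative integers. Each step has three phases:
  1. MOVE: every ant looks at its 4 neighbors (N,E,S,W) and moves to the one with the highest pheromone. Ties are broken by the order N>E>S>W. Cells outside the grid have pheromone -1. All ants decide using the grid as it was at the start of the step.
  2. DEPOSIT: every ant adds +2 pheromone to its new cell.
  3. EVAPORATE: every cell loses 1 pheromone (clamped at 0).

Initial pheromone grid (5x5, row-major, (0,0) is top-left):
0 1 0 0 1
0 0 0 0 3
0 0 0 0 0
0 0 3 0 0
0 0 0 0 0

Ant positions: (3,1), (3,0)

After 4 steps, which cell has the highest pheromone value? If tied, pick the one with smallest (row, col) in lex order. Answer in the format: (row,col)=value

Step 1: ant0:(3,1)->E->(3,2) | ant1:(3,0)->N->(2,0)
  grid max=4 at (3,2)
Step 2: ant0:(3,2)->N->(2,2) | ant1:(2,0)->N->(1,0)
  grid max=3 at (3,2)
Step 3: ant0:(2,2)->S->(3,2) | ant1:(1,0)->N->(0,0)
  grid max=4 at (3,2)
Step 4: ant0:(3,2)->N->(2,2) | ant1:(0,0)->E->(0,1)
  grid max=3 at (3,2)
Final grid:
  0 1 0 0 0
  0 0 0 0 0
  0 0 1 0 0
  0 0 3 0 0
  0 0 0 0 0
Max pheromone 3 at (3,2)

Answer: (3,2)=3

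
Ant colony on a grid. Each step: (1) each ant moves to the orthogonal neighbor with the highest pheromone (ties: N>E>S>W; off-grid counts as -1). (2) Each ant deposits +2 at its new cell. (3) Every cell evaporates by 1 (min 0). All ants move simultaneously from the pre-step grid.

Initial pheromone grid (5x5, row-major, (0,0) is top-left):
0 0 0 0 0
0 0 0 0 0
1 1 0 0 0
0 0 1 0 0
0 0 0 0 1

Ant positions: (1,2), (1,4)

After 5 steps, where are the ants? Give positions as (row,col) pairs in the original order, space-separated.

Step 1: ant0:(1,2)->N->(0,2) | ant1:(1,4)->N->(0,4)
  grid max=1 at (0,2)
Step 2: ant0:(0,2)->E->(0,3) | ant1:(0,4)->S->(1,4)
  grid max=1 at (0,3)
Step 3: ant0:(0,3)->E->(0,4) | ant1:(1,4)->N->(0,4)
  grid max=3 at (0,4)
Step 4: ant0:(0,4)->S->(1,4) | ant1:(0,4)->S->(1,4)
  grid max=3 at (1,4)
Step 5: ant0:(1,4)->N->(0,4) | ant1:(1,4)->N->(0,4)
  grid max=5 at (0,4)

(0,4) (0,4)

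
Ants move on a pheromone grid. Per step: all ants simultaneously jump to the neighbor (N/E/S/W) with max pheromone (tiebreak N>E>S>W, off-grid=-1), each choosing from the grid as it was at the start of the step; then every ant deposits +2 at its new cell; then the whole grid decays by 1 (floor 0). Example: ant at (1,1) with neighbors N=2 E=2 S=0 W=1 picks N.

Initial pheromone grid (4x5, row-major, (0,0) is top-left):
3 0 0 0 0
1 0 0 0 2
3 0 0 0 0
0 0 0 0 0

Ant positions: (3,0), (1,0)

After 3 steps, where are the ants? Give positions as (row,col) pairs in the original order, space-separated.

Step 1: ant0:(3,0)->N->(2,0) | ant1:(1,0)->N->(0,0)
  grid max=4 at (0,0)
Step 2: ant0:(2,0)->N->(1,0) | ant1:(0,0)->E->(0,1)
  grid max=3 at (0,0)
Step 3: ant0:(1,0)->N->(0,0) | ant1:(0,1)->W->(0,0)
  grid max=6 at (0,0)

(0,0) (0,0)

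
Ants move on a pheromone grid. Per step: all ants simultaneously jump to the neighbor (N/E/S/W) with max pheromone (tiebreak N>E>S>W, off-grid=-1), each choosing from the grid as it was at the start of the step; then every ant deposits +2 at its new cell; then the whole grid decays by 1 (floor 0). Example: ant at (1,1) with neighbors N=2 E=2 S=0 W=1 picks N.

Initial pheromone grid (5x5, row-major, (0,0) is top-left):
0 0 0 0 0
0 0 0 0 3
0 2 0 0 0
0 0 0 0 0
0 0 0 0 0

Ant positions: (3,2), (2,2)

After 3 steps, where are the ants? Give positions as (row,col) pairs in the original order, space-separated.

Step 1: ant0:(3,2)->N->(2,2) | ant1:(2,2)->W->(2,1)
  grid max=3 at (2,1)
Step 2: ant0:(2,2)->W->(2,1) | ant1:(2,1)->E->(2,2)
  grid max=4 at (2,1)
Step 3: ant0:(2,1)->E->(2,2) | ant1:(2,2)->W->(2,1)
  grid max=5 at (2,1)

(2,2) (2,1)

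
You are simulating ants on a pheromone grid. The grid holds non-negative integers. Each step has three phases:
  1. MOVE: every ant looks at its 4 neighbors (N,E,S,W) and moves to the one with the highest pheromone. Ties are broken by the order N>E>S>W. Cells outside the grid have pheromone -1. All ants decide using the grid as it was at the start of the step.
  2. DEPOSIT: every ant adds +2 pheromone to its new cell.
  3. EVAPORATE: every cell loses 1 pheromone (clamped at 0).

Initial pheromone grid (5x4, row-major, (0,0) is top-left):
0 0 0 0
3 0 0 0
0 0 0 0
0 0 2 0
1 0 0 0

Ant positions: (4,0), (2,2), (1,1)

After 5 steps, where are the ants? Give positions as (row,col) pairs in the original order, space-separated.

Step 1: ant0:(4,0)->N->(3,0) | ant1:(2,2)->S->(3,2) | ant2:(1,1)->W->(1,0)
  grid max=4 at (1,0)
Step 2: ant0:(3,0)->N->(2,0) | ant1:(3,2)->N->(2,2) | ant2:(1,0)->N->(0,0)
  grid max=3 at (1,0)
Step 3: ant0:(2,0)->N->(1,0) | ant1:(2,2)->S->(3,2) | ant2:(0,0)->S->(1,0)
  grid max=6 at (1,0)
Step 4: ant0:(1,0)->N->(0,0) | ant1:(3,2)->N->(2,2) | ant2:(1,0)->N->(0,0)
  grid max=5 at (1,0)
Step 5: ant0:(0,0)->S->(1,0) | ant1:(2,2)->S->(3,2) | ant2:(0,0)->S->(1,0)
  grid max=8 at (1,0)

(1,0) (3,2) (1,0)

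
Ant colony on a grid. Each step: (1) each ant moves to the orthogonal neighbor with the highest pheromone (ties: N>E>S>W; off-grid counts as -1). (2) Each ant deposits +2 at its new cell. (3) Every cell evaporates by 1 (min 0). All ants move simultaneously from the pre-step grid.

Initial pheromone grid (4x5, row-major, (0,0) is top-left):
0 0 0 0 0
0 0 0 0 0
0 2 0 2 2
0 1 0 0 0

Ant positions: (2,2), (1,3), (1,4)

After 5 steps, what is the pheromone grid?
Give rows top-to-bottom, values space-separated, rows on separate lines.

After step 1: ants at (2,3),(2,3),(2,4)
  0 0 0 0 0
  0 0 0 0 0
  0 1 0 5 3
  0 0 0 0 0
After step 2: ants at (2,4),(2,4),(2,3)
  0 0 0 0 0
  0 0 0 0 0
  0 0 0 6 6
  0 0 0 0 0
After step 3: ants at (2,3),(2,3),(2,4)
  0 0 0 0 0
  0 0 0 0 0
  0 0 0 9 7
  0 0 0 0 0
After step 4: ants at (2,4),(2,4),(2,3)
  0 0 0 0 0
  0 0 0 0 0
  0 0 0 10 10
  0 0 0 0 0
After step 5: ants at (2,3),(2,3),(2,4)
  0 0 0 0 0
  0 0 0 0 0
  0 0 0 13 11
  0 0 0 0 0

0 0 0 0 0
0 0 0 0 0
0 0 0 13 11
0 0 0 0 0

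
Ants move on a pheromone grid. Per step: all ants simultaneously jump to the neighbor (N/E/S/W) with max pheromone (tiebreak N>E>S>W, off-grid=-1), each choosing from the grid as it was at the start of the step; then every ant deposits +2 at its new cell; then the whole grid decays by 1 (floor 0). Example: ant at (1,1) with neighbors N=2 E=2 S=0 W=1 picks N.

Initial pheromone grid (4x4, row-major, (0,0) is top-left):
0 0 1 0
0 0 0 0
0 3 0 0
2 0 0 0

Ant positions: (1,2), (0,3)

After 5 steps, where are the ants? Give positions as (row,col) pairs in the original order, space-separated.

Step 1: ant0:(1,2)->N->(0,2) | ant1:(0,3)->W->(0,2)
  grid max=4 at (0,2)
Step 2: ant0:(0,2)->E->(0,3) | ant1:(0,2)->E->(0,3)
  grid max=3 at (0,2)
Step 3: ant0:(0,3)->W->(0,2) | ant1:(0,3)->W->(0,2)
  grid max=6 at (0,2)
Step 4: ant0:(0,2)->E->(0,3) | ant1:(0,2)->E->(0,3)
  grid max=5 at (0,2)
Step 5: ant0:(0,3)->W->(0,2) | ant1:(0,3)->W->(0,2)
  grid max=8 at (0,2)

(0,2) (0,2)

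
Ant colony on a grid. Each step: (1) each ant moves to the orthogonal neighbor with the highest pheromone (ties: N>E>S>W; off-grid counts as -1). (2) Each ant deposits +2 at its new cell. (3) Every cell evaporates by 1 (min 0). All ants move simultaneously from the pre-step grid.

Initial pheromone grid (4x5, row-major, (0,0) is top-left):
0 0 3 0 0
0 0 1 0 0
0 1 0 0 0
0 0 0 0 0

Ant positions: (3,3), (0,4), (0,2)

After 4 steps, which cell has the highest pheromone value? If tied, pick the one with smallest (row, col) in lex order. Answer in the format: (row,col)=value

Step 1: ant0:(3,3)->N->(2,3) | ant1:(0,4)->S->(1,4) | ant2:(0,2)->S->(1,2)
  grid max=2 at (0,2)
Step 2: ant0:(2,3)->N->(1,3) | ant1:(1,4)->N->(0,4) | ant2:(1,2)->N->(0,2)
  grid max=3 at (0,2)
Step 3: ant0:(1,3)->W->(1,2) | ant1:(0,4)->S->(1,4) | ant2:(0,2)->S->(1,2)
  grid max=4 at (1,2)
Step 4: ant0:(1,2)->N->(0,2) | ant1:(1,4)->N->(0,4) | ant2:(1,2)->N->(0,2)
  grid max=5 at (0,2)
Final grid:
  0 0 5 0 1
  0 0 3 0 0
  0 0 0 0 0
  0 0 0 0 0
Max pheromone 5 at (0,2)

Answer: (0,2)=5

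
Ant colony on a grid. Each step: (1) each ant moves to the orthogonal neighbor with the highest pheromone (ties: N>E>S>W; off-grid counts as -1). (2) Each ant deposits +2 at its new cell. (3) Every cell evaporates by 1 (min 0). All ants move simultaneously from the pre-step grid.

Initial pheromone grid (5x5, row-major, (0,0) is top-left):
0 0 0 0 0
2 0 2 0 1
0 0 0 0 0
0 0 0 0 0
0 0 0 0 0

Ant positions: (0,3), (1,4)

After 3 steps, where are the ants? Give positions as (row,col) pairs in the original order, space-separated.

Step 1: ant0:(0,3)->E->(0,4) | ant1:(1,4)->N->(0,4)
  grid max=3 at (0,4)
Step 2: ant0:(0,4)->S->(1,4) | ant1:(0,4)->S->(1,4)
  grid max=3 at (1,4)
Step 3: ant0:(1,4)->N->(0,4) | ant1:(1,4)->N->(0,4)
  grid max=5 at (0,4)

(0,4) (0,4)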